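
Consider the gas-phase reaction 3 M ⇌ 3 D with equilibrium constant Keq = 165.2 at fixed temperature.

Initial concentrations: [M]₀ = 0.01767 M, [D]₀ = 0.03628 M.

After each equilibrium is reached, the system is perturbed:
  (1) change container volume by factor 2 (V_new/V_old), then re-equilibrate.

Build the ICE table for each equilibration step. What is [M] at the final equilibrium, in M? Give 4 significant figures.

[M]_eq = 0.004158 M

Q₀ = 8.656 vs Keq = 165.2 ⇒ Q<K, forward
Step 1:
                    M           D
  Initial     0.01767     0.03628
  Change    -0.009353    0.009353
  Equil      0.008317     0.04563
  solve Keq expr → x = 0.003118; check Q = 165.2
Then change container volume by factor 2 (V_new/V_old).
Step 2:
                    M           D
  Initial    0.004158     0.02282
  Change            0           0
  Equil      0.004158     0.02282
  solve Keq expr → x = 0; check Q = 165.2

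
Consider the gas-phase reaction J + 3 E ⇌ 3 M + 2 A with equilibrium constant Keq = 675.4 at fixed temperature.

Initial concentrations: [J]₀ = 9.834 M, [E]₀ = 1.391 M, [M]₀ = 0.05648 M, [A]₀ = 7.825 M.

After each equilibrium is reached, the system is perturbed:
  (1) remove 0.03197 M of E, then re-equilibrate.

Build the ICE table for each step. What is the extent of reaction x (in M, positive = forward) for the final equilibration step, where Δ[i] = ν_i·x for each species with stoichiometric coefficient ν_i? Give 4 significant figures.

Q₀ = 4.1681e-04 vs Keq = 675.4 ⇒ Q<K, forward
Step 1:
                    J           E           M           A
  I             9.834       1.391     0.05648       7.825
  C           -0.3748      -1.124       1.124      0.7496
  E             9.459      0.2666       1.181       8.575
  solve Keq expr → x = 0.3748; check Q = 675.4
Then remove 0.03197 M of E.
Step 2:
                    J           E           M           A
  I             9.459      0.2346       1.181       8.575
  C          0.008578     0.02573    -0.02573    -0.01716
  E             9.468      0.2604       1.155       8.557
  solve Keq expr → x = -0.008578; check Q = 675.4

x = -0.008578 M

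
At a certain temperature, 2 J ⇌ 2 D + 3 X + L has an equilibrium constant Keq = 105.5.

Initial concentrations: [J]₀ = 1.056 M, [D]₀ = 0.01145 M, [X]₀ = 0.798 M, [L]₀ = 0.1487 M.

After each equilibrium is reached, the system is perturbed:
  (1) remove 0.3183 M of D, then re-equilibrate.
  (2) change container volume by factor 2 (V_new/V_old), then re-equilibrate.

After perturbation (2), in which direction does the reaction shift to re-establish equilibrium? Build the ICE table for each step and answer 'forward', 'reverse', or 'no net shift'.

Direction: forward

Q₀ = 8.8839e-06 vs Keq = 105.5 ⇒ Q<K, forward
Step 1:
                  J         D         X         L
  I           1.056   0.01145     0.798    0.1487
  C         -0.8608    0.8608     1.291    0.4304
  E          0.1952    0.8723     2.089    0.5791
  solve Keq expr → x = 0.4304; check Q = 105.5
Then remove 0.3183 M of D.
Step 2:
                  J         D         X         L
  I          0.1952     0.554     2.089    0.5791
  C        -0.04976   0.04976   0.07463   0.02488
  E          0.1454    0.6037     2.164     0.604
  solve Keq expr → x = 0.02488; check Q = 105.5
Then change container volume by factor 2 (V_new/V_old).
Step 3:
                  J         D         X         L
  I          0.0727    0.3019     1.082     0.302
  C        -0.04853   0.04853   0.07279   0.02426
  E         0.02418    0.3504     1.155    0.3263
  solve Keq expr → x = 0.02426; check Q = 105.5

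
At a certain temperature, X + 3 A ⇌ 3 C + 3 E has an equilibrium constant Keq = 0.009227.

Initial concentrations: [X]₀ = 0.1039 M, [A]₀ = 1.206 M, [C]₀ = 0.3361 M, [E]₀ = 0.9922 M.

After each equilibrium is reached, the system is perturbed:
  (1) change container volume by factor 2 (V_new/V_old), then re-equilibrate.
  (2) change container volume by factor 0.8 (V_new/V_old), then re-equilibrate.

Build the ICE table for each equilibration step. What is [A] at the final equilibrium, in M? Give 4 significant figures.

[A]_eq = 0.8239 M

Q₀ = 0.2035 vs Keq = 0.009227 ⇒ Q>K, reverse
Step 1:
                   X          A          C          E
  init        0.1039      1.206     0.3361     0.9922
  Δ          0.05115     0.1535    -0.1535    -0.1535
  eq          0.1551      1.359     0.1826     0.8387
  solve Keq expr → x = -0.05115; check Q = 0.009227
Then change container volume by factor 2 (V_new/V_old).
Step 2:
                   X          A          C          E
  init       0.07753     0.6797    0.09132     0.4194
  Δ         -0.01044   -0.03131    0.03131    0.03131
  eq         0.06709     0.6484     0.1226     0.4507
  solve Keq expr → x = 0.01044; check Q = 0.009227
Then change container volume by factor 0.8 (V_new/V_old).
Step 3:
                   X          A          C          E
  init       0.08387     0.8105     0.1533     0.5633
  Δ         0.004452    0.01336   -0.01336   -0.01336
  eq         0.08832     0.8239     0.1399       0.55
  solve Keq expr → x = -0.004452; check Q = 0.009227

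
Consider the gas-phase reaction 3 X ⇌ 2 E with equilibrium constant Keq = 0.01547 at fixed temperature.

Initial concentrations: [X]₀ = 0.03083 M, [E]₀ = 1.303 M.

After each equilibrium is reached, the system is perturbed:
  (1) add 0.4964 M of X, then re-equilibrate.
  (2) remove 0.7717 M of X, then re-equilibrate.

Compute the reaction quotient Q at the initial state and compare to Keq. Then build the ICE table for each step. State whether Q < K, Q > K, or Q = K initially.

Q₀ = 5.7939e+04 vs Keq = 0.01547 ⇒ Q>K, reverse
Step 1:
                    X           E
  init        0.03083       1.303
  Δ             1.575       -1.05
  eq            1.606      0.2531
  solve Keq expr → x = -0.525; check Q = 0.01547
Then add 0.4964 M of X.
Step 2:
                    X           E
  init          2.102      0.2531
  Δ           -0.1351     0.09006
  eq            1.967      0.3431
  solve Keq expr → x = 0.04503; check Q = 0.01547
Then remove 0.7717 M of X.
Step 3:
                    X           E
  init          1.195      0.3431
  Δ            0.2054     -0.1369
  eq            1.401      0.2062
  solve Keq expr → x = -0.06847; check Q = 0.01547

Q₀ = 5.7939e+04; Q > K (proceeds reverse)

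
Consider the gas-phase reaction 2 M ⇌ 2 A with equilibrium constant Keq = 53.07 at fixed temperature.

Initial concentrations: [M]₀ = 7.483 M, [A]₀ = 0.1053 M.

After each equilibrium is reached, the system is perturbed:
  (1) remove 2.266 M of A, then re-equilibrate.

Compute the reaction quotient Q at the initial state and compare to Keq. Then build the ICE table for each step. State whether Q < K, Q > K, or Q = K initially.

Q₀ = 1.9802e-04; Q < K (proceeds forward)

Q₀ = 1.9802e-04 vs Keq = 53.07 ⇒ Q<K, forward
Step 1:
                   M          A
  init         7.483     0.1053
  Δ           -6.567      6.567
  eq          0.9159      6.672
  solve Keq expr → x = 3.284; check Q = 53.07
Then remove 2.266 M of A.
Step 2:
                   M          A
  init        0.9159      4.406
  Δ          -0.2735     0.2735
  eq          0.6424       4.68
  solve Keq expr → x = 0.1368; check Q = 53.07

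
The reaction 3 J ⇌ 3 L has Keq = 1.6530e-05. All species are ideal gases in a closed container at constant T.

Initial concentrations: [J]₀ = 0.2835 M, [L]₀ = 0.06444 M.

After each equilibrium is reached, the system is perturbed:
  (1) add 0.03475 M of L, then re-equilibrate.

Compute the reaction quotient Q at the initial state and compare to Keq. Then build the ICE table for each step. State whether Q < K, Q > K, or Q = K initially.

Q₀ = 0.01174 vs Keq = 1.6530e-05 ⇒ Q>K, reverse
Step 1:
                   J          L
  Initial     0.2835    0.06444
  Change      0.0558    -0.0558
  Equil       0.3393   0.008643
  solve Keq expr → x = -0.0186; check Q = 1.6530e-05
Then add 0.03475 M of L.
Step 2:
                   J          L
  Initial     0.3393    0.04339
  Change     0.03389   -0.03389
  Equil       0.3732   0.009506
  solve Keq expr → x = -0.0113; check Q = 1.6530e-05

Q₀ = 0.01174; Q > K (proceeds reverse)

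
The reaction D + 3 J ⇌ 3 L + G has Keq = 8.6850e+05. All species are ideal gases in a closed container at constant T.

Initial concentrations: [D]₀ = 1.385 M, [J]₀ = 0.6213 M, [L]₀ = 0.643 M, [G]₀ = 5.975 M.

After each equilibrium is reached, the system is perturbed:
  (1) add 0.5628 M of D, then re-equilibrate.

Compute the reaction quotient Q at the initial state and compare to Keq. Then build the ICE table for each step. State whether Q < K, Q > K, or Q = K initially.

Q₀ = 4.782 vs Keq = 8.6850e+05 ⇒ Q<K, forward
Step 1:
                   D          J          L          G
  Initial      1.385     0.6213      0.643      5.975
  Change     -0.1996    -0.5987     0.5987     0.1996
  Equil        1.185    0.02256      1.242      6.175
  solve Keq expr → x = 0.1996; check Q = 8.6850e+05
Then add 0.5628 M of D.
Step 2:
                   D          J          L          G
  Initial      1.748    0.02256      1.242      6.175
  Change  -8.9767e-04  -0.002693   0.002693 8.9767e-04
  Equil        1.747    0.01987      1.244      6.175
  solve Keq expr → x = 8.9767e-04; check Q = 8.6850e+05

Q₀ = 4.782; Q < K (proceeds forward)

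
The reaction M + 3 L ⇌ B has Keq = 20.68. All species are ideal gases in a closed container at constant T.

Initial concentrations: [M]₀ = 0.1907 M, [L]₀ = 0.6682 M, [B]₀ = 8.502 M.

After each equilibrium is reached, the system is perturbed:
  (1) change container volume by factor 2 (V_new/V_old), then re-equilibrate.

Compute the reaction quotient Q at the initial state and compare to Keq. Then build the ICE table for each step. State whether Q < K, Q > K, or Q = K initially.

Q₀ = 149.4 vs Keq = 20.68 ⇒ Q>K, reverse
Step 1:
                    M           L           B
  Initial      0.1907      0.6682       8.502
  Change       0.1354      0.4063     -0.1354
  Equil        0.3261       1.074       8.367
  solve Keq expr → x = -0.1354; check Q = 20.68
Then change container volume by factor 2 (V_new/V_old).
Step 2:
                    M           L           B
  Initial      0.1631      0.5372       4.183
  Change       0.1171      0.3514     -0.1171
  Equil        0.2802      0.8886       4.066
  solve Keq expr → x = -0.1171; check Q = 20.68

Q₀ = 149.4; Q > K (proceeds reverse)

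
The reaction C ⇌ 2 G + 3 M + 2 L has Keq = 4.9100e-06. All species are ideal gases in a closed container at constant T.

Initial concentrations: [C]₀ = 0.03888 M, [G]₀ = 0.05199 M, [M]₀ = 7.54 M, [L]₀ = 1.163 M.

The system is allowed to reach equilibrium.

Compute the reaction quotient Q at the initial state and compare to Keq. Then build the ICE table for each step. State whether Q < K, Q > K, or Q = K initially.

Q₀ = 40.31 vs Keq = 4.9100e-06 ⇒ Q>K, reverse
Step 1:
                  C         G         M         L
  Initial   0.03888   0.05199      7.54     1.163
  Change    0.02598  -0.05197  -0.07795  -0.05197
  Equil     0.06486 2.4919e-05     7.462     1.111
  solve Keq expr → x = -0.02598; check Q = 4.9100e-06

Q₀ = 40.31; Q > K (proceeds reverse)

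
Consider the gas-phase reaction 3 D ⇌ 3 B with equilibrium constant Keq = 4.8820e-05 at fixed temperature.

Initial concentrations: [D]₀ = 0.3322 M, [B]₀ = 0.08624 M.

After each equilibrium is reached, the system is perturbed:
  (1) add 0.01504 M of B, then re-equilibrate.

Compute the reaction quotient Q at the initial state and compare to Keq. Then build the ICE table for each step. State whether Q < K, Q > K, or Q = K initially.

Q₀ = 0.0175 vs Keq = 4.8820e-05 ⇒ Q>K, reverse
Step 1:
                    D           B
  I            0.3322     0.08624
  C           0.07149    -0.07149
  E            0.4037     0.01475
  solve Keq expr → x = -0.02383; check Q = 4.8820e-05
Then add 0.01504 M of B.
Step 2:
                    D           B
  I            0.4037     0.02979
  C           0.01451    -0.01451
  E            0.4182     0.01528
  solve Keq expr → x = -0.004837; check Q = 4.8820e-05

Q₀ = 0.0175; Q > K (proceeds reverse)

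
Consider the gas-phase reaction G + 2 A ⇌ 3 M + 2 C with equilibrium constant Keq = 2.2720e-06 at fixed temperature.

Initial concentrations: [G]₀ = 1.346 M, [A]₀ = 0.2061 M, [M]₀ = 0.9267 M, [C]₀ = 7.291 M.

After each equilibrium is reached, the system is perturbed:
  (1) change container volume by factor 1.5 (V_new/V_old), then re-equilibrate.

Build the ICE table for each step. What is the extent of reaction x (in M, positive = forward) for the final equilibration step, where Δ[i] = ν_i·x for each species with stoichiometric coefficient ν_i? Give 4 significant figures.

Q₀ = 739.9 vs Keq = 2.2720e-06 ⇒ Q>K, reverse
Step 1:
                    G           A           M           C
  I             1.346      0.2061      0.9267       7.291
  C            0.3076      0.6152     -0.9229     -0.6152
  E             1.654      0.8213    0.003846       6.676
  solve Keq expr → x = -0.3076; check Q = 2.2720e-06
Then change container volume by factor 1.5 (V_new/V_old).
Step 2:
                    G           A           M           C
  I             1.102      0.5476    0.002564       4.451
  C       -2.6434e-04 -5.2867e-04  7.9301e-04  5.2867e-04
  E             1.102       0.547    0.003357       4.451
  solve Keq expr → x = 2.6434e-04; check Q = 2.2720e-06

x = 2.6434e-04 M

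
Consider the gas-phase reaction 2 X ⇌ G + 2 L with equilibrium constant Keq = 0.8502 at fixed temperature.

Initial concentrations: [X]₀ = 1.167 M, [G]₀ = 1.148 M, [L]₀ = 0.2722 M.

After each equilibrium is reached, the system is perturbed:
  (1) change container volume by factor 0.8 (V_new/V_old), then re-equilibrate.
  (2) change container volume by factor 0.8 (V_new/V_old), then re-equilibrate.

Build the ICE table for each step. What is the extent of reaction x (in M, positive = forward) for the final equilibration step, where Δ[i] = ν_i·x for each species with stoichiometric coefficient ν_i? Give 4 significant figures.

Q₀ = 0.06246 vs Keq = 0.8502 ⇒ Q<K, forward
Step 1:
                  X         G         L
  init        1.167     1.148    0.2722
  Δ          -0.367    0.1835     0.367
  eq            0.8     1.332    0.6392
  solve Keq expr → x = 0.1835; check Q = 0.8502
Then change container volume by factor 0.8 (V_new/V_old).
Step 2:
                  X         G         L
  init            1     1.664     0.799
  Δ         0.04614  -0.02307  -0.04614
  eq          1.046     1.641    0.7529
  solve Keq expr → x = -0.02307; check Q = 0.8502
Then change container volume by factor 0.8 (V_new/V_old).
Step 3:
                  X         G         L
  init        1.308     2.052    0.9411
  Δ         0.05671  -0.02836  -0.05671
  eq          1.364     2.023    0.8844
  solve Keq expr → x = -0.02836; check Q = 0.8502

x = -0.02836 M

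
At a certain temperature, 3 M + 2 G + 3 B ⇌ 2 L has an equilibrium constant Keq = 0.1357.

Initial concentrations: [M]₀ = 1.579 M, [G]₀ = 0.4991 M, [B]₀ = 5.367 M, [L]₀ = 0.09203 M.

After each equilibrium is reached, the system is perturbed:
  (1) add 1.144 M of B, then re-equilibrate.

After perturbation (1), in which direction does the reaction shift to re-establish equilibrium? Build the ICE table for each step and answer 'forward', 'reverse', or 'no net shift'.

Direction: forward

Q₀ = 5.5865e-05 vs Keq = 0.1357 ⇒ Q<K, forward
Step 1:
                   M          G          B          L
  I            1.579     0.4991      5.367    0.09203
  C          -0.5688    -0.3792    -0.5688     0.3792
  E             1.01     0.1199      4.798     0.4712
  solve Keq expr → x = 0.1896; check Q = 0.1357
Then add 1.144 M of B.
Step 2:
                   M          G          B          L
  I             1.01     0.1199      5.942     0.4712
  C         -0.03442   -0.02295   -0.03442    0.02295
  E           0.9757    0.09693      5.908     0.4942
  solve Keq expr → x = 0.01147; check Q = 0.1357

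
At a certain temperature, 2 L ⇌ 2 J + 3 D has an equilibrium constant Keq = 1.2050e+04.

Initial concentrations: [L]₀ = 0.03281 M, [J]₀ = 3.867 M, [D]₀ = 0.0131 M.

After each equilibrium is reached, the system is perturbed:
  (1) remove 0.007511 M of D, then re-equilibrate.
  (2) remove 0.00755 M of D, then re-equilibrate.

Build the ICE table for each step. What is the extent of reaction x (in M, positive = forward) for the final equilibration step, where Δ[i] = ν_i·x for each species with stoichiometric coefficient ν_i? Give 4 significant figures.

x = 4.4358e-05 M

Q₀ = 0.03123 vs Keq = 1.2050e+04 ⇒ Q<K, forward
Step 1:
                  L         J         D
  Initial   0.03281     3.867    0.0131
  Change   -0.03227   0.03227    0.0484
  Equil   5.4178e-04     3.899    0.0615
  solve Keq expr → x = 0.01613; check Q = 1.2050e+04
Then remove 0.007511 M of D.
Step 2:
                  L         J         D
  Initial 5.4178e-04     3.899   0.05399
  Change  -9.4389e-05 9.4389e-05 1.4158e-04
  Equil   4.4740e-04     3.899   0.05413
  solve Keq expr → x = 4.7194e-05; check Q = 1.2050e+04
Then remove 0.00755 M of D.
Step 3:
                  L         J         D
  Initial 4.4740e-04     3.899   0.04658
  Change  -8.8715e-05 8.8715e-05 1.3307e-04
  Equil   3.5868e-04     3.899   0.04672
  solve Keq expr → x = 4.4358e-05; check Q = 1.2050e+04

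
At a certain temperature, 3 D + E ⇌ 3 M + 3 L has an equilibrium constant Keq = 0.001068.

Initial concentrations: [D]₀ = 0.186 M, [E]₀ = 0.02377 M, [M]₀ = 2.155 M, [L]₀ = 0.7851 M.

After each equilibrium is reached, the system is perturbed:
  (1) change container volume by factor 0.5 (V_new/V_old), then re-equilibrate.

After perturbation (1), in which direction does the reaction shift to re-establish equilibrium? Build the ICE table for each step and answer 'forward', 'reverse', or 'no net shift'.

Direction: reverse

Q₀ = 3.1663e+04 vs Keq = 0.001068 ⇒ Q>K, reverse
Step 1:
                    D           E           M           L
  I             0.186     0.02377       2.155      0.7851
  C            0.7417      0.2472     -0.7417     -0.7417
  E            0.9277       0.271       1.413     0.04342
  solve Keq expr → x = -0.2472; check Q = 0.001068
Then change container volume by factor 0.5 (V_new/V_old).
Step 2:
                    D           E           M           L
  I             1.855       0.542       2.827     0.08684
  C           0.03029      0.0101    -0.03029    -0.03029
  E             1.886      0.5521       2.796     0.05655
  solve Keq expr → x = -0.0101; check Q = 0.001068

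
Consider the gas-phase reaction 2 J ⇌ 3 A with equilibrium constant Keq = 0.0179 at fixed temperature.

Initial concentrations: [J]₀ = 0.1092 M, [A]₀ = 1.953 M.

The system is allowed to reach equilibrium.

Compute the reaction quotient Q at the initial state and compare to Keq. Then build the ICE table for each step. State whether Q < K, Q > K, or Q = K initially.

Q₀ = 624.7; Q > K (proceeds reverse)

Q₀ = 624.7 vs Keq = 0.0179 ⇒ Q>K, reverse
Step 1:
                   J          A
  I           0.1092      1.953
  C            1.104     -1.655
  E            1.213     0.2975
  solve Keq expr → x = -0.5518; check Q = 0.0179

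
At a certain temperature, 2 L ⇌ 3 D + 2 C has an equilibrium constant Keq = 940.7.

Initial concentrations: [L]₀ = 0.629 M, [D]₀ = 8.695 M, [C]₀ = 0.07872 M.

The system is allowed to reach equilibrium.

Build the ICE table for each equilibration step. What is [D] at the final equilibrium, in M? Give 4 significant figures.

Q₀ = 10.3 vs Keq = 940.7 ⇒ Q<K, forward
Step 1:
                  L         D         C
  init        0.629     8.695   0.07872
  Δ         -0.2937    0.4406    0.2937
  eq         0.3353     9.136    0.3724
  solve Keq expr → x = 0.1469; check Q = 940.7

[D]_eq = 9.136 M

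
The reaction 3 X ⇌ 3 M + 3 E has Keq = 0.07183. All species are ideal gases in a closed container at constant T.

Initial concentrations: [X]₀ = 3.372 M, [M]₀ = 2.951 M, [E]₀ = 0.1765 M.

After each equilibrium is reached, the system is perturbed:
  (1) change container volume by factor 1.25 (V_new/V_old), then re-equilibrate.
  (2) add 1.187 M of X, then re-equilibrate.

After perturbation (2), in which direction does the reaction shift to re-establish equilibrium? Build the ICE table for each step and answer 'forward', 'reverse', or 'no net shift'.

Q₀ = 0.003685 vs Keq = 0.07183 ⇒ Q<K, forward
Step 1:
                    X           M           E
  init          3.372       2.951      0.1765
  Δ           -0.2332      0.2332      0.2332
  eq            3.139       3.184      0.4097
  solve Keq expr → x = 0.07775; check Q = 0.07183
Then change container volume by factor 1.25 (V_new/V_old).
Step 2:
                    X           M           E
  init          2.511       2.547      0.3278
  Δ          -0.06226     0.06226     0.06226
  eq            2.449        2.61      0.3901
  solve Keq expr → x = 0.02075; check Q = 0.07183
Then add 1.187 M of X.
Step 3:
                    X           M           E
  init          3.636        2.61      0.3901
  Δ           -0.1388      0.1388      0.1388
  eq            3.497       2.748      0.5289
  solve Keq expr → x = 0.04628; check Q = 0.07183

Direction: forward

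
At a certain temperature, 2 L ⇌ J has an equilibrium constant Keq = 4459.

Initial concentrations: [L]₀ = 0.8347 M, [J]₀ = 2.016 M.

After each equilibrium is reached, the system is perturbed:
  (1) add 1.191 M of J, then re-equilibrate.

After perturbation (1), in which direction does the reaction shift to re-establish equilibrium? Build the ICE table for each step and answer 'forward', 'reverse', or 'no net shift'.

Direction: reverse

Q₀ = 2.894 vs Keq = 4459 ⇒ Q<K, forward
Step 1:
                    L           J
  init         0.8347       2.016
  Δ           -0.8114      0.4057
  eq           0.0233       2.422
  solve Keq expr → x = 0.4057; check Q = 4459
Then add 1.191 M of J.
Step 2:
                    L           J
  init         0.0233       3.613
  Δ          0.005149   -0.002575
  eq          0.02845        3.61
  solve Keq expr → x = -0.002575; check Q = 4459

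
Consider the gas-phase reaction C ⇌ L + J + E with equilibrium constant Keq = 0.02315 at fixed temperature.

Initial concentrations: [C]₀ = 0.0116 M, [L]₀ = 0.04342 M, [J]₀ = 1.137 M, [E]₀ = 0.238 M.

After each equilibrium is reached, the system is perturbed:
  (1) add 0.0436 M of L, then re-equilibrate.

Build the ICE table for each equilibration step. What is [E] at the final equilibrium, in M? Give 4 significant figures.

[E]_eq = 0.1626 M

Q₀ = 1.013 vs Keq = 0.02315 ⇒ Q>K, reverse
Step 1:
                   C          L          J          E
  Initial     0.0116    0.04342      1.137      0.238
  Change     0.03817   -0.03817   -0.03817   -0.03817
  Equil      0.04977   0.005248      1.099     0.1998
  solve Keq expr → x = -0.03817; check Q = 0.02315
Then add 0.0436 M of L.
Step 2:
                   C          L          J          E
  Initial    0.04977    0.04885      1.099     0.1998
  Change     0.03719   -0.03719   -0.03719   -0.03719
  Equil      0.08696    0.01166      1.062     0.1626
  solve Keq expr → x = -0.03719; check Q = 0.02315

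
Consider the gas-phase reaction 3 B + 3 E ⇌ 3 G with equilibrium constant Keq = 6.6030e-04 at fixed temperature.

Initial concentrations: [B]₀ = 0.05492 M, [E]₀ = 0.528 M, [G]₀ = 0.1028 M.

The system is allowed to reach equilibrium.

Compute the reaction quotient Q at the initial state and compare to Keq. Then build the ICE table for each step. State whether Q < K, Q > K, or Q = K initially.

Q₀ = 44.55 vs Keq = 6.6030e-04 ⇒ Q>K, reverse
Step 1:
                    B           E           G
  init        0.05492       0.528      0.1028
  Δ           0.09469     0.09469    -0.09469
  eq           0.1496      0.6227    0.008112
  solve Keq expr → x = -0.03156; check Q = 6.6030e-04

Q₀ = 44.55; Q > K (proceeds reverse)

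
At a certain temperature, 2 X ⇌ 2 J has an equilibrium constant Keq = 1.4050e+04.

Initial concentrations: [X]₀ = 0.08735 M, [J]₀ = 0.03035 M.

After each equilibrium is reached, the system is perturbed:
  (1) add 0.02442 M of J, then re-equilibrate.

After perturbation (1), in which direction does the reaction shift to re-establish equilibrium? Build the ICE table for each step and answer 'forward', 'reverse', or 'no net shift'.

Q₀ = 0.1207 vs Keq = 1.4050e+04 ⇒ Q<K, forward
Step 1:
                    X           J
  I           0.08735     0.03035
  C          -0.08637     0.08637
  E        9.8467e-04      0.1167
  solve Keq expr → x = 0.04318; check Q = 1.4050e+04
Then add 0.02442 M of J.
Step 2:
                    X           J
  I        9.8467e-04      0.1411
  C        2.0430e-04 -2.0430e-04
  E          0.001189      0.1409
  solve Keq expr → x = -1.0215e-04; check Q = 1.4050e+04

Direction: reverse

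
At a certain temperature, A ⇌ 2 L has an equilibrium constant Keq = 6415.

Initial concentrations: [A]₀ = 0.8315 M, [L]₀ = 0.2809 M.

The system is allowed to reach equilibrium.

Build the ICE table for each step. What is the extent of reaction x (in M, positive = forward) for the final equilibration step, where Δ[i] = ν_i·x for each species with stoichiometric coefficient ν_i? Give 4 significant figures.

x = 0.8309 M

Q₀ = 0.09489 vs Keq = 6415 ⇒ Q<K, forward
Step 1:
                    A           L
  I            0.8315      0.2809
  C           -0.8309       1.662
  E        5.8834e-04       1.943
  solve Keq expr → x = 0.8309; check Q = 6415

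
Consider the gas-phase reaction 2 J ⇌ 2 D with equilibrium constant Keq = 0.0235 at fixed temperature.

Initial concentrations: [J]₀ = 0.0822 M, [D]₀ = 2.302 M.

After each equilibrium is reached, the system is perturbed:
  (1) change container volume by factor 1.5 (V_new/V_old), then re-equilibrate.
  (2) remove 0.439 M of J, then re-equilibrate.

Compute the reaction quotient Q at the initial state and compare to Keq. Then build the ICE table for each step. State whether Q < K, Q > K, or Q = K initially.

Q₀ = 784.3 vs Keq = 0.0235 ⇒ Q>K, reverse
Step 1:
                    J           D
  init         0.0822       2.302
  Δ             1.985      -1.985
  eq            2.067      0.3169
  solve Keq expr → x = -0.9925; check Q = 0.0235
Then change container volume by factor 1.5 (V_new/V_old).
Step 2:
                    J           D
  init          1.378      0.2113
  Δ                 0           0
  eq            1.378      0.2113
  solve Keq expr → x = 0; check Q = 0.0235
Then remove 0.439 M of J.
Step 3:
                    J           D
  init         0.9392      0.2113
  Δ           0.05835    -0.05835
  eq           0.9975      0.1529
  solve Keq expr → x = -0.02918; check Q = 0.0235

Q₀ = 784.3; Q > K (proceeds reverse)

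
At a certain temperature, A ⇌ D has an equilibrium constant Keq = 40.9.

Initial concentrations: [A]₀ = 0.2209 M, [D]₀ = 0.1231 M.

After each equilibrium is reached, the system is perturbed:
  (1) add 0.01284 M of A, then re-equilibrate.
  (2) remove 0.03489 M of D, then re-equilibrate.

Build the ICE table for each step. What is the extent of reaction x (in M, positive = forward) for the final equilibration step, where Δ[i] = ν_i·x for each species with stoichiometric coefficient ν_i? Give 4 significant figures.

x = 8.3270e-04 M

Q₀ = 0.5573 vs Keq = 40.9 ⇒ Q<K, forward
Step 1:
                  A         D
  I          0.2209    0.1231
  C         -0.2127    0.2127
  E         0.00821    0.3358
  solve Keq expr → x = 0.2127; check Q = 40.9
Then add 0.01284 M of A.
Step 2:
                  A         D
  I         0.02105    0.3358
  C        -0.01253   0.01253
  E        0.008516    0.3483
  solve Keq expr → x = 0.01253; check Q = 40.9
Then remove 0.03489 M of D.
Step 3:
                  A         D
  I        0.008516    0.3134
  C       -8.3270e-04 8.3270e-04
  E        0.007684    0.3143
  solve Keq expr → x = 8.3270e-04; check Q = 40.9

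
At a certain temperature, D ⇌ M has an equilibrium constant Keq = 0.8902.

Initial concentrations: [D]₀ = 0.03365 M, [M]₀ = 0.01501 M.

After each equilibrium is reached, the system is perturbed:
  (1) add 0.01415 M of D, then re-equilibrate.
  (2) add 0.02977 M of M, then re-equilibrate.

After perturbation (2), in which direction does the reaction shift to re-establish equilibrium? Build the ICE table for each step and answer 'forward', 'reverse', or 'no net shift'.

Direction: reverse

Q₀ = 0.4461 vs Keq = 0.8902 ⇒ Q<K, forward
Step 1:
                   D          M
  I          0.03365    0.01501
  C        -0.007907   0.007907
  E          0.02574    0.02292
  solve Keq expr → x = 0.007907; check Q = 0.8902
Then add 0.01415 M of D.
Step 2:
                   D          M
  I          0.03989    0.02292
  C        -0.006664   0.006664
  E          0.03323    0.02958
  solve Keq expr → x = 0.006664; check Q = 0.8902
Then add 0.02977 M of M.
Step 3:
                   D          M
  I          0.03323    0.05935
  C          0.01575   -0.01575
  E          0.04898     0.0436
  solve Keq expr → x = -0.01575; check Q = 0.8902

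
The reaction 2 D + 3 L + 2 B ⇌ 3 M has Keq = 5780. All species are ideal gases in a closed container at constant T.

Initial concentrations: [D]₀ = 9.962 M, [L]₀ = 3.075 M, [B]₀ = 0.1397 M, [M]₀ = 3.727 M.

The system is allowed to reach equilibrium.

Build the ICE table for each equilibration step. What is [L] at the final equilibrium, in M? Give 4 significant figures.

Q₀ = 0.9193 vs Keq = 5780 ⇒ Q<K, forward
Step 1:
                    D           L           B           M
  init          9.962       3.075      0.1397       3.727
  Δ           -0.1376     -0.2063     -0.1376      0.2063
  eq            9.824       2.869     0.00215       3.933
  solve Keq expr → x = 0.06878; check Q = 5780

[L]_eq = 2.869 M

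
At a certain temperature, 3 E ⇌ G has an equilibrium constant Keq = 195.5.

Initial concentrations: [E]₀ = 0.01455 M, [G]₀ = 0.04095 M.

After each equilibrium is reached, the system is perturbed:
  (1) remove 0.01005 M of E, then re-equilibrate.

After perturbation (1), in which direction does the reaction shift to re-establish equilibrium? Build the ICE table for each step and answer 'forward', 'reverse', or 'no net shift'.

Q₀ = 1.3294e+04 vs Keq = 195.5 ⇒ Q>K, reverse
Step 1:
                   E          G
  init       0.01455    0.04095
  Δ          0.03796   -0.01265
  eq         0.05251     0.0283
  solve Keq expr → x = -0.01265; check Q = 195.5
Then remove 0.01005 M of E.
Step 2:
                   E          G
  init       0.04246     0.0283
  Δ         0.008284  -0.002761
  eq         0.05074    0.02554
  solve Keq expr → x = -0.002761; check Q = 195.5

Direction: reverse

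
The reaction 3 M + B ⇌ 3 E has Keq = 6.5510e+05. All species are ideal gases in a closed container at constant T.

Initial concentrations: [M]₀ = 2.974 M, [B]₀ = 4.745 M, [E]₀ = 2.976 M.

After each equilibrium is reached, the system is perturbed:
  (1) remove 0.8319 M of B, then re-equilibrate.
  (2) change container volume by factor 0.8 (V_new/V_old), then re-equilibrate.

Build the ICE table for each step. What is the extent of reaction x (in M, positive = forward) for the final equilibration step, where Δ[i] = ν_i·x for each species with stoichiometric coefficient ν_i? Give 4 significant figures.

x = 0.001405 M

Q₀ = 0.2112 vs Keq = 6.5510e+05 ⇒ Q<K, forward
Step 1:
                  M         B         E
  I           2.974     4.745     2.976
  C           -2.93   -0.9768      2.93
  E          0.0437     3.768     5.906
  solve Keq expr → x = 0.9768; check Q = 6.5510e+05
Then remove 0.8319 M of B.
Step 2:
                  M         B         E
  I          0.0437     2.936     5.906
  C        0.003752  0.001251 -0.003752
  E         0.04745     2.938     5.903
  solve Keq expr → x = -0.001251; check Q = 6.5510e+05
Then change container volume by factor 0.8 (V_new/V_old).
Step 3:
                  M         B         E
  I         0.05932     3.672     7.378
  C       -0.004214 -0.001405  0.004214
  E          0.0551     3.671     7.382
  solve Keq expr → x = 0.001405; check Q = 6.5510e+05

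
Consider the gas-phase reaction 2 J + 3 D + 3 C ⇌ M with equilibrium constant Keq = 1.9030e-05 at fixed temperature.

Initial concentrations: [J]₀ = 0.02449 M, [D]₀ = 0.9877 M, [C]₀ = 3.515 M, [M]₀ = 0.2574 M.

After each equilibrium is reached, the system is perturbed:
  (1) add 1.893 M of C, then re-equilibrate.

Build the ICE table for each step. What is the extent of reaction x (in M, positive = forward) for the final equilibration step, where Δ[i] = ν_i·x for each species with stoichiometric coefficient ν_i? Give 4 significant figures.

x = 0.004199 M

Q₀ = 10.26 vs Keq = 1.9030e-05 ⇒ Q>K, reverse
Step 1:
                    J           D           C           M
  I           0.02449      0.9877       3.515      0.2574
  C            0.5102      0.7653      0.7653     -0.2551
  E            0.5347       1.753        4.28    0.002298
  solve Keq expr → x = -0.2551; check Q = 1.9030e-05
Then add 1.893 M of C.
Step 2:
                    J           D           C           M
  I            0.5347       1.753       6.173    0.002298
  C         -0.008398     -0.0126     -0.0126    0.004199
  E            0.5263        1.74       6.161    0.006497
  solve Keq expr → x = 0.004199; check Q = 1.9030e-05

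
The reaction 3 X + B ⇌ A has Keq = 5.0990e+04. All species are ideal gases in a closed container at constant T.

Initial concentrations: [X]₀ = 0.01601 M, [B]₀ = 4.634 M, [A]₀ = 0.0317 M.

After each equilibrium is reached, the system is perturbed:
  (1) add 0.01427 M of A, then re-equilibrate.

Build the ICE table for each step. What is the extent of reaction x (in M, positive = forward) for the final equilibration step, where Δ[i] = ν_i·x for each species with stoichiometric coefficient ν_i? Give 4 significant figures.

x = -2.0927e-04 M

Q₀ = 1667 vs Keq = 5.0990e+04 ⇒ Q<K, forward
Step 1:
                   X          B          A
  I          0.01601      4.634     0.0317
  C          -0.0107  -0.003568   0.003568
  E         0.005306       4.63    0.03527
  solve Keq expr → x = 0.003568; check Q = 5.0990e+04
Then add 0.01427 M of A.
Step 2:
                   X          B          A
  I         0.005306       4.63    0.04954
  C       6.2780e-04 2.0927e-04 -2.0927e-04
  E         0.005934      4.631    0.04933
  solve Keq expr → x = -2.0927e-04; check Q = 5.0990e+04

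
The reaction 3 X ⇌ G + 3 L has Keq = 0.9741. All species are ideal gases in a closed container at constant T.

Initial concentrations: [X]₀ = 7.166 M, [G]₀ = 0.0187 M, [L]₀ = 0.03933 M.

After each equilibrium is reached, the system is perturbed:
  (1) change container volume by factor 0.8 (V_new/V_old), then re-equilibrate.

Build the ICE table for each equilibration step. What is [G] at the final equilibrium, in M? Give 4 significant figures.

Q₀ = 3.0916e-09 vs Keq = 0.9741 ⇒ Q<K, forward
Step 1:
                  X         G         L
  Initial     7.166    0.0187   0.03933
  Change     -3.453     1.151     3.453
  Equil       3.713      1.17     3.493
  solve Keq expr → x = 1.151; check Q = 0.9741
Then change container volume by factor 0.8 (V_new/V_old).
Step 2:
                  X         G         L
  Initial     4.641     1.462     4.366
  Change     0.1424  -0.04747   -0.1424
  Equil       4.783     1.415     4.224
  solve Keq expr → x = -0.04747; check Q = 0.9741

[G]_eq = 1.415 M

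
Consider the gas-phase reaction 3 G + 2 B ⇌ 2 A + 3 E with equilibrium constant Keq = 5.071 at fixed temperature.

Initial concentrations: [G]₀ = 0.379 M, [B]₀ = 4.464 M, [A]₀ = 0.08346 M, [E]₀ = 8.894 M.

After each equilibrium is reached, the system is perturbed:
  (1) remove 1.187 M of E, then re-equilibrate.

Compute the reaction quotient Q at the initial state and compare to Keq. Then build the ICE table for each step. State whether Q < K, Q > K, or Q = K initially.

Q₀ = 4.517 vs Keq = 5.071 ⇒ Q<K, forward
Step 1:
                    G           B           A           E
  Initial       0.379       4.464     0.08346       8.894
  Change    -0.004762   -0.003174    0.003174    0.004762
  Equil        0.3742       4.461     0.08663       8.899
  solve Keq expr → x = 0.001587; check Q = 5.071
Then remove 1.187 M of E.
Step 2:
                    G           B           A           E
  Initial      0.3742       4.461     0.08663       7.712
  Change     -0.01843    -0.01229     0.01229     0.01843
  Equil        0.3558       4.449     0.09892        7.73
  solve Keq expr → x = 0.006144; check Q = 5.071

Q₀ = 4.517; Q < K (proceeds forward)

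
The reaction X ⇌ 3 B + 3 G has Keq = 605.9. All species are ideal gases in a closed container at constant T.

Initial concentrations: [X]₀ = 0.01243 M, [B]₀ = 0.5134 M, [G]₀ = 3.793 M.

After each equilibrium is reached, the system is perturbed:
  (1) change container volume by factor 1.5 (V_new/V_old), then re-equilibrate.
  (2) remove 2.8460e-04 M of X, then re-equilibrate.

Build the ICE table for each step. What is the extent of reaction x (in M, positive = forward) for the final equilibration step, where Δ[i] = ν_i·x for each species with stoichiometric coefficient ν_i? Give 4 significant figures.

x = -2.7445e-04 M

Q₀ = 594.1 vs Keq = 605.9 ⇒ Q<K, forward
Step 1:
                  X         B         G
  init      0.01243    0.5134     3.793
  Δ       -1.9509e-04 5.8528e-04 5.8528e-04
  eq        0.01223     0.514     3.794
  solve Keq expr → x = 1.9509e-04; check Q = 605.9
Then change container volume by factor 1.5 (V_new/V_old).
Step 2:
                  X         B         G
  init     0.008157    0.3427     2.529
  Δ       -0.006846   0.02054   0.02054
  eq        0.00131    0.3632      2.55
  solve Keq expr → x = 0.006846; check Q = 605.9
Then remove 2.8460e-04 M of X.
Step 3:
                  X         B         G
  init     0.001026    0.3632      2.55
  Δ       2.7445e-04 -8.2334e-04 -8.2334e-04
  eq         0.0013    0.3624     2.549
  solve Keq expr → x = -2.7445e-04; check Q = 605.9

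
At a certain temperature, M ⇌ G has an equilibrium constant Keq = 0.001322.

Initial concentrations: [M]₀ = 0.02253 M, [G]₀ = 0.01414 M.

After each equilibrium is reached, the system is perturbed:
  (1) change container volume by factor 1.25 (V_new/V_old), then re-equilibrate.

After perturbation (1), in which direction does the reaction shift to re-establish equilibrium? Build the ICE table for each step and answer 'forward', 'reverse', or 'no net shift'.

Direction: no net shift

Q₀ = 0.6276 vs Keq = 0.001322 ⇒ Q>K, reverse
Step 1:
                  M         G
  I         0.02253   0.01414
  C         0.01409  -0.01409
  E         0.03662 4.8414e-05
  solve Keq expr → x = -0.01409; check Q = 0.001322
Then change container volume by factor 1.25 (V_new/V_old).
Step 2:
                  M         G
  I          0.0293 3.8731e-05
  C               0         0
  E          0.0293 3.8731e-05
  solve Keq expr → x = 0; check Q = 0.001322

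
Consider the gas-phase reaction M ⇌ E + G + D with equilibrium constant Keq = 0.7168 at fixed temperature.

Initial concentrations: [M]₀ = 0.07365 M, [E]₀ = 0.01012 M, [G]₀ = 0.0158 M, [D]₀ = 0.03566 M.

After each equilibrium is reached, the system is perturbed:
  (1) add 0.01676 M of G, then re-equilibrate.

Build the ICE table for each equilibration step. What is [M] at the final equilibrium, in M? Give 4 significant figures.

[M]_eq = 0.001304 M

Q₀ = 7.7419e-05 vs Keq = 0.7168 ⇒ Q<K, forward
Step 1:
                    M           E           G           D
  Initial     0.07365     0.01012      0.0158     0.03566
  Change     -0.07255     0.07255     0.07255     0.07255
  Equil      0.001103     0.08267     0.08835      0.1082
  solve Keq expr → x = 0.07255; check Q = 0.7168
Then add 0.01676 M of G.
Step 2:
                    M           E           G           D
  Initial    0.001103     0.08267      0.1051      0.1082
  Change   2.0104e-04 -2.0104e-04 -2.0104e-04 -2.0104e-04
  Equil      0.001304     0.08247      0.1049       0.108
  solve Keq expr → x = -2.0104e-04; check Q = 0.7168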